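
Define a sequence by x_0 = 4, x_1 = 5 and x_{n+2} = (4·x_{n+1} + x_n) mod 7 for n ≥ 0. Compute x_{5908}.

x_0 = 4,  x_1 = 5,  x_2 = 3,  x_3 = 3,  x_4 = 1,  x_5 = 0,  x_6 = 1,  x_7 = 4,  x_8 = 3,  x_9 = 2,  x_{10} = 4,  x_{11} = 4,  x_{12} = 6,  x_{13} = 0,  x_{14} = 6,  x_{15} = 3,  x_{16} = 4,  x_{17} = 5.
The sequence repeats with period 16.
(5908 - 0) mod 16 = 4, so x_{5908} = x_4 = 1.

1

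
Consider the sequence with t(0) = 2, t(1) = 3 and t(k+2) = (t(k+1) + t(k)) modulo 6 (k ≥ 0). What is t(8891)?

t(0) = 2; t(1) = 3; t(2) = 5; t(3) = 2; t(4) = 1; t(5) = 3; t(6) = 4; t(7) = 1; t(8) = 5; t(9) = 0; t(10) = 5; t(11) = 5; t(12) = 4; t(13) = 3; t(14) = 1; t(15) = 4; t(16) = 5; t(17) = 3; t(18) = 2; t(19) = 5; t(20) = 1; t(21) = 0; t(22) = 1; t(23) = 1; t(24) = 2; t(25) = 3.
The sequence repeats with period 24.
(8891 - 0) mod 24 = 11, so t(8891) = t(11) = 5.

5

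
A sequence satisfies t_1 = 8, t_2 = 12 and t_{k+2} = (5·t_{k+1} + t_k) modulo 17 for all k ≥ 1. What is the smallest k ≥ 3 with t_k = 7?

9

Computing terms: t_1 = 8; t_2 = 12; t_3 = 0; t_4 = 12; t_5 = 9; t_6 = 6; t_7 = 5; t_8 = 14; t_9 = 7; t_{10} = 15; t_{11} = 14; t_{12} = 0; t_{13} = 14; t_{14} = 2; t_{15} = 7; t_{16} = 3; t_{17} = 5; t_{18} = 11; t_{19} = 9; t_{20} = 5; t_{21} = 0; t_{22} = 5; t_{23} = 8; t_{24} = 11; t_{25} = 12; t_{26} = 3; t_{27} = 10; t_{28} = 2; t_{29} = 3; t_{30} = 0; t_{31} = 3; t_{32} = 15; t_{33} = 10; t_{34} = 14; t_{35} = 12; t_{36} = 6; t_{37} = 8; t_{38} = 12.
The sequence repeats with period 36.
The value 7 first appears (with k ≥ 3) at t_9.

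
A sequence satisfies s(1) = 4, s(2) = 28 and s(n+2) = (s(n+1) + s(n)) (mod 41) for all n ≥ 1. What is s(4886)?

Computing terms: s(1) = 4, s(2) = 28, s(3) = 32, s(4) = 19, s(5) = 10, s(6) = 29, s(7) = 39, s(8) = 27, s(9) = 25, s(10) = 11, s(11) = 36, s(12) = 6, s(13) = 1, s(14) = 7, s(15) = 8, s(16) = 15, s(17) = 23, s(18) = 38, s(19) = 20, s(20) = 17, s(21) = 37, s(22) = 13, s(23) = 9, s(24) = 22, s(25) = 31, s(26) = 12, s(27) = 2, s(28) = 14, s(29) = 16, s(30) = 30, s(31) = 5, s(32) = 35, s(33) = 40, s(34) = 34, s(35) = 33, s(36) = 26, s(37) = 18, s(38) = 3, s(39) = 21, s(40) = 24, s(41) = 4, s(42) = 28.
The sequence repeats with period 40.
(4886 - 1) mod 40 = 5, so s(4886) = s(6) = 29.

29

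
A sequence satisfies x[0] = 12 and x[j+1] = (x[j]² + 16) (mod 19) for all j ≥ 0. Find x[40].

14

Listing terms: x[0] = 12,  x[1] = 8,  x[2] = 4,  x[3] = 13,  x[4] = 14,  x[5] = 3,  x[6] = 6,  x[7] = 14.
Since x[7] = x[4] = 14, the sequence is eventually periodic: after a pre-period of length 4 it cycles with period 3.
For j ≥ 4, x[j] depends only on (j - 4) mod 3. (40 - 4) mod 3 = 0, so x[40] = x[4] = 14.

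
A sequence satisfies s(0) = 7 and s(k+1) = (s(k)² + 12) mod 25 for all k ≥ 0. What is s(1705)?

We have s(0) = 7,  s(1) = 11,  s(2) = 8,  s(3) = 1,  s(4) = 13,  s(5) = 6,  s(6) = 23,  s(7) = 16,  s(8) = 18,  s(9) = 11.
Since s(9) = s(1) = 11, the sequence is eventually periodic: after a pre-period of length 1 it cycles with period 8.
For k ≥ 1, s(k) depends only on (k - 1) mod 8. (1705 - 1) mod 8 = 0, so s(1705) = s(1) = 11.

11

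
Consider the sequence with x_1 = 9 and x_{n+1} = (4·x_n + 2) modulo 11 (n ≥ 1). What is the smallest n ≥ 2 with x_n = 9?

We have x_1 = 9, x_2 = 5, x_3 = 0, x_4 = 2, x_5 = 10, x_6 = 9.
The sequence repeats with period 5.
The value 9 next appears (with n ≥ 2) at x_6.

6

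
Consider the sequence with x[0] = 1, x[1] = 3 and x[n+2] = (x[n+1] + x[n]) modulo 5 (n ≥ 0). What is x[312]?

x[0] = 1, x[1] = 3, x[2] = 4, x[3] = 2, x[4] = 1, x[5] = 3.
The sequence repeats with period 4.
So x[312] = x[0 + ((312-0) mod 4)] = x[0] = 1.

1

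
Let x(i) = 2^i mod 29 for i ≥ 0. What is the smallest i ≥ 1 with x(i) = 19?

Listing terms: x(0) = 1,  x(1) = 2,  x(2) = 4,  x(3) = 8,  x(4) = 16,  x(5) = 3,  x(6) = 6,  x(7) = 12,  x(8) = 24,  x(9) = 19,  x(10) = 9,  x(11) = 18,  x(12) = 7,  x(13) = 14,  x(14) = 28,  x(15) = 27,  x(16) = 25,  x(17) = 21,  x(18) = 13,  x(19) = 26,  x(20) = 23,  x(21) = 17,  x(22) = 5,  x(23) = 10,  x(24) = 20,  x(25) = 11,  x(26) = 22,  x(27) = 15,  x(28) = 1.
The sequence repeats with period 28.
The value 19 first appears (with i ≥ 1) at x(9).

9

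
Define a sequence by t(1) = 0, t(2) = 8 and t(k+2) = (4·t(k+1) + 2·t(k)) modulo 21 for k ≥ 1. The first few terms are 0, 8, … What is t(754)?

We have t(1) = 0, t(2) = 8, t(3) = 11, t(4) = 18, t(5) = 10, t(6) = 13, t(7) = 9, t(8) = 20, t(9) = 14, t(10) = 12, t(11) = 13, t(12) = 13, t(13) = 15, t(14) = 2, t(15) = 17, t(16) = 9, t(17) = 7, t(18) = 4, t(19) = 9, t(20) = 2, t(21) = 5, t(22) = 3, t(23) = 1, t(24) = 10, t(25) = 0, t(26) = 20, t(27) = 17, t(28) = 3, t(29) = 4, t(30) = 1, t(31) = 12, t(32) = 8, t(33) = 14, t(34) = 9, t(35) = 1, t(36) = 1, t(37) = 6, t(38) = 5, t(39) = 11, t(40) = 12, t(41) = 7, t(42) = 10, t(43) = 12, t(44) = 5, t(45) = 2, t(46) = 18, t(47) = 13, t(48) = 4, t(49) = 0, t(50) = 8.
Since (t(49), t(50)) = (t(1), t(2)) = (0, 8) (two consecutive terms determine the rest), the sequence is periodic with period 48.
So t(754) = t(1 + ((754-1) mod 48)) = t(34) = 9.

9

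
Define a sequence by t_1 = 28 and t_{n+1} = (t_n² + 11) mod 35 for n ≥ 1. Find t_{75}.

1

Listing terms: t_1 = 28; t_2 = 25; t_3 = 6; t_4 = 12; t_5 = 15; t_6 = 26; t_7 = 22; t_8 = 5; t_9 = 1; t_{10} = 12.
Since t_{10} = t_4 = 12, the sequence is eventually periodic: after a pre-period of length 3 it cycles with period 6.
For n ≥ 4, t_n depends only on (n - 4) mod 6. (75 - 4) mod 6 = 5, so t_{75} = t_9 = 1.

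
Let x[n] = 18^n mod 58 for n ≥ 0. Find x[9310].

Computing terms: x[0] = 1; x[1] = 18; x[2] = 34; x[3] = 32; x[4] = 54; x[5] = 44; x[6] = 38; x[7] = 46; x[8] = 16; x[9] = 56; x[10] = 22; x[11] = 48; x[12] = 52; x[13] = 8; x[14] = 28; x[15] = 40; x[16] = 24; x[17] = 26; x[18] = 4; x[19] = 14; x[20] = 20; x[21] = 12; x[22] = 42; x[23] = 2; x[24] = 36; x[25] = 10; x[26] = 6; x[27] = 50; x[28] = 30; x[29] = 18.
Since x[29] = x[1] = 18, the sequence is eventually periodic: after a pre-period of length 1 it cycles with period 28.
For n ≥ 1, x[n] depends only on (n - 1) mod 28. (9310 - 1) mod 28 = 13, so x[9310] = x[14] = 28.

28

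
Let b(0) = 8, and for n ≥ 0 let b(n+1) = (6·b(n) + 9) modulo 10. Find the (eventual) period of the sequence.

We have b(0) = 8,  b(1) = 7,  b(2) = 1,  b(3) = 5,  b(4) = 9,  b(5) = 3,  b(6) = 7.
Since b(6) = b(1) = 7, the sequence is eventually periodic: after a pre-period of length 1 it cycles with period 5.

5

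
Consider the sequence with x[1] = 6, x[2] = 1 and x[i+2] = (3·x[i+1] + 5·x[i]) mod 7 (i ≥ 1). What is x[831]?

5

Listing terms: x[1] = 6; x[2] = 1; x[3] = 5; x[4] = 6; x[5] = 1.
The sequence repeats with period 3.
(831 - 1) mod 3 = 2, so x[831] = x[3] = 5.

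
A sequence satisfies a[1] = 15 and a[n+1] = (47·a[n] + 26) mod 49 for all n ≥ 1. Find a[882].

Computing terms: a[1] = 15; a[2] = 45; a[3] = 34; a[4] = 7; a[5] = 12; a[6] = 2; a[7] = 22; a[8] = 31; a[9] = 13; a[10] = 0; a[11] = 26; a[12] = 23; a[13] = 29; a[14] = 17; a[15] = 41; a[16] = 42; a[17] = 40; a[18] = 44; a[19] = 36; a[20] = 3; a[21] = 20; a[22] = 35; a[23] = 5; a[24] = 16; a[25] = 43; a[26] = 38; a[27] = 48; a[28] = 28; a[29] = 19; a[30] = 37; a[31] = 1; a[32] = 24; a[33] = 27; a[34] = 21; a[35] = 33; a[36] = 9; a[37] = 8; a[38] = 10; a[39] = 6; a[40] = 14; a[41] = 47; a[42] = 30; a[43] = 15.
The sequence repeats with period 42.
(882 - 1) mod 42 = 41, so a[882] = a[42] = 30.

30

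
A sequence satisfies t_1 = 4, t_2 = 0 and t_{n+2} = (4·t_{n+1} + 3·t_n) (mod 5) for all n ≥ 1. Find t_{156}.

We have t_1 = 4, t_2 = 0, t_3 = 2, t_4 = 3, t_5 = 3, t_6 = 1, t_7 = 3, t_8 = 0, t_9 = 4, t_{10} = 1, t_{11} = 1, t_{12} = 2, t_{13} = 1, t_{14} = 0, t_{15} = 3, t_{16} = 2, t_{17} = 2, t_{18} = 4, t_{19} = 2, t_{20} = 0, t_{21} = 1, t_{22} = 4, t_{23} = 4, t_{24} = 3, t_{25} = 4, t_{26} = 0.
The sequence repeats with period 24.
(156 - 1) mod 24 = 11, so t_{156} = t_{12} = 2.

2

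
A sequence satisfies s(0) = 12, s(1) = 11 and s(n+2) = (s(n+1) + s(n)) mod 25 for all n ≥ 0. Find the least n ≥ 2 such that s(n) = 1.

Computing terms: s(0) = 12,  s(1) = 11,  s(2) = 23,  s(3) = 9,  s(4) = 7,  s(5) = 16,  s(6) = 23,  s(7) = 14,  s(8) = 12,  s(9) = 1,  s(10) = 13,  s(11) = 14,  s(12) = 2,  s(13) = 16,  s(14) = 18,  s(15) = 9,  s(16) = 2,  s(17) = 11,  s(18) = 13,  s(19) = 24,  s(20) = 12,  s(21) = 11.
The sequence repeats with period 20.
The value 1 first appears (with n ≥ 2) at s(9).

9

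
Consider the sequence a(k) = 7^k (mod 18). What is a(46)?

7

We have a(0) = 1, a(1) = 7, a(2) = 13, a(3) = 1.
The sequence repeats with period 3.
(46 - 0) mod 3 = 1, so a(46) = a(1) = 7.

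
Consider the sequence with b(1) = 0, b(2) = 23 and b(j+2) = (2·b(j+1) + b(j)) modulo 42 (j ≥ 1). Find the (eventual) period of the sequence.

24

Computing terms: b(1) = 0,  b(2) = 23,  b(3) = 4,  b(4) = 31,  b(5) = 24,  b(6) = 37,  b(7) = 14,  b(8) = 23,  b(9) = 18,  b(10) = 17,  b(11) = 10,  b(12) = 37,  b(13) = 0,  b(14) = 37,  b(15) = 32,  b(16) = 17,  b(17) = 24,  b(18) = 23,  b(19) = 28,  b(20) = 37,  b(21) = 18,  b(22) = 31,  b(23) = 38,  b(24) = 23,  b(25) = 0,  b(26) = 23.
Since (b(25), b(26)) = (b(1), b(2)) = (0, 23) (two consecutive terms determine the rest), the sequence is periodic with period 24.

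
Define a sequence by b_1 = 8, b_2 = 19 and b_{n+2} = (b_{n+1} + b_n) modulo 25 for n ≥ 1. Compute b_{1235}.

2

Computing terms: b_1 = 8; b_2 = 19; b_3 = 2; b_4 = 21; b_5 = 23; b_6 = 19; b_7 = 17; b_8 = 11; b_9 = 3; b_{10} = 14; b_{11} = 17; b_{12} = 6; b_{13} = 23; b_{14} = 4; b_{15} = 2; b_{16} = 6; b_{17} = 8; b_{18} = 14; b_{19} = 22; b_{20} = 11; b_{21} = 8; b_{22} = 19.
Since (b_{21}, b_{22}) = (b_1, b_2) = (8, 19) (two consecutive terms determine the rest), the sequence is periodic with period 20.
So b_{1235} = b_{1 + ((1235-1) mod 20)} = b_{15} = 2.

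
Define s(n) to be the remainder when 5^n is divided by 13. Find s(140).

s(0) = 1, s(1) = 5, s(2) = 12, s(3) = 8, s(4) = 1.
The sequence repeats with period 4.
(140 - 0) mod 4 = 0, so s(140) = s(0) = 1.

1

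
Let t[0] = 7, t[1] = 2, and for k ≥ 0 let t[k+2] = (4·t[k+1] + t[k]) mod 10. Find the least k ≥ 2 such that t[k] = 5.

2

Computing terms: t[0] = 7, t[1] = 2, t[2] = 5, t[3] = 2, t[4] = 3, t[5] = 4, t[6] = 9, t[7] = 0, t[8] = 9, t[9] = 6, t[10] = 3, t[11] = 8, t[12] = 5, t[13] = 8, t[14] = 7, t[15] = 6, t[16] = 1, t[17] = 0, t[18] = 1, t[19] = 4, t[20] = 7, t[21] = 2.
Since (t[20], t[21]) = (t[0], t[1]) = (7, 2) (two consecutive terms determine the rest), the sequence is periodic with period 20.
The value 5 first appears (with k ≥ 2) at t[2].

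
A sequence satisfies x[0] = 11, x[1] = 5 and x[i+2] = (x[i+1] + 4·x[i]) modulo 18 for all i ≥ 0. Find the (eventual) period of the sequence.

Listing terms: x[0] = 11,  x[1] = 5,  x[2] = 13,  x[3] = 15,  x[4] = 13,  x[5] = 1,  x[6] = 17,  x[7] = 3,  x[8] = 17,  x[9] = 11,  x[10] = 7,  x[11] = 15,  x[12] = 7,  x[13] = 13,  x[14] = 5,  x[15] = 3,  x[16] = 5,  x[17] = 17,  x[18] = 1,  x[19] = 15,  x[20] = 1,  x[21] = 7,  x[22] = 11,  x[23] = 3,  x[24] = 11,  x[25] = 5.
The sequence repeats with period 24.

24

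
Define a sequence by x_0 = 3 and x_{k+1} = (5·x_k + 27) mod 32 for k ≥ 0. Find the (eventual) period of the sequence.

Listing terms: x_0 = 3, x_1 = 10, x_2 = 13, x_3 = 28, x_4 = 7, x_5 = 30, x_6 = 17, x_7 = 16, x_8 = 11, x_9 = 18, x_{10} = 21, x_{11} = 4, x_{12} = 15, x_{13} = 6, x_{14} = 25, x_{15} = 24, x_{16} = 19, x_{17} = 26, x_{18} = 29, x_{19} = 12, x_{20} = 23, x_{21} = 14, x_{22} = 1, x_{23} = 0, x_{24} = 27, x_{25} = 2, x_{26} = 5, x_{27} = 20, x_{28} = 31, x_{29} = 22, x_{30} = 9, x_{31} = 8, x_{32} = 3.
The sequence repeats with period 32.

32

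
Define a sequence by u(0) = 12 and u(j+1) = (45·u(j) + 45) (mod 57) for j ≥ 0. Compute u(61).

We have u(0) = 12,  u(1) = 15,  u(2) = 36,  u(3) = 12.
The sequence repeats with period 3.
So u(61) = u(0 + ((61-0) mod 3)) = u(1) = 15.

15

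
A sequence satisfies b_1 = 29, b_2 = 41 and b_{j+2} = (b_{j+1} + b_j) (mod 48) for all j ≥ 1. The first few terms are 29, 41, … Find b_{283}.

Computing terms: b_1 = 29; b_2 = 41; b_3 = 22; b_4 = 15; b_5 = 37; b_6 = 4; b_7 = 41; b_8 = 45; b_9 = 38; b_{10} = 35; b_{11} = 25; b_{12} = 12; b_{13} = 37; b_{14} = 1; b_{15} = 38; b_{16} = 39; b_{17} = 29; b_{18} = 20; b_{19} = 1; b_{20} = 21; b_{21} = 22; b_{22} = 43; b_{23} = 17; b_{24} = 12; b_{25} = 29; b_{26} = 41.
Since (b_{25}, b_{26}) = (b_1, b_2) = (29, 41) (two consecutive terms determine the rest), the sequence is periodic with period 24.
(283 - 1) mod 24 = 18, so b_{283} = b_{19} = 1.

1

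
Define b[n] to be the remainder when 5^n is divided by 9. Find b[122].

7

Listing terms: b[0] = 1; b[1] = 5; b[2] = 7; b[3] = 8; b[4] = 4; b[5] = 2; b[6] = 1.
Since b[6] = b[0] = 1, the sequence is periodic with period 6.
(122 - 0) mod 6 = 2, so b[122] = b[2] = 7.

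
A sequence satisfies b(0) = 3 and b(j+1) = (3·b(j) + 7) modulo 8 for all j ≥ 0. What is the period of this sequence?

4

Computing terms: b(0) = 3,  b(1) = 0,  b(2) = 7,  b(3) = 4,  b(4) = 3.
The sequence repeats with period 4.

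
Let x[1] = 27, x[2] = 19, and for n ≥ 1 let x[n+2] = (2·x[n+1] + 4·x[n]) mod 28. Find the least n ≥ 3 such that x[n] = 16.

We have x[1] = 27, x[2] = 19, x[3] = 6, x[4] = 4, x[5] = 4, x[6] = 24, x[7] = 8, x[8] = 0, x[9] = 4, x[10] = 8, x[11] = 4, x[12] = 12, x[13] = 12, x[14] = 16, x[15] = 24, x[16] = 0, x[17] = 12, x[18] = 24, x[19] = 12, x[20] = 8, x[21] = 8, x[22] = 20, x[23] = 16, x[24] = 0, x[25] = 8, x[26] = 16, x[27] = 8, x[28] = 24, x[29] = 24, x[30] = 4, x[31] = 20, x[32] = 0, x[33] = 24, x[34] = 20, x[35] = 24, x[36] = 16, x[37] = 16, x[38] = 12, x[39] = 4, x[40] = 0, x[41] = 16, x[42] = 4, x[43] = 16, x[44] = 20, x[45] = 20, x[46] = 8, x[47] = 12, x[48] = 0, x[49] = 20, x[50] = 12, x[51] = 20, x[52] = 4, x[53] = 4.
Since (x[52], x[53]) = (x[4], x[5]) = (4, 4) (two consecutive terms determine the rest), the sequence is eventually periodic: after a pre-period of length 3 it cycles with period 48.
The value 16 first appears (with n ≥ 3) at x[14].

14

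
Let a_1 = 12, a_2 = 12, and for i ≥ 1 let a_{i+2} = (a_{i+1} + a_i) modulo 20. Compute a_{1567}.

16

Listing terms: a_1 = 12, a_2 = 12, a_3 = 4, a_4 = 16, a_5 = 0, a_6 = 16, a_7 = 16, a_8 = 12, a_9 = 8, a_{10} = 0, a_{11} = 8, a_{12} = 8, a_{13} = 16, a_{14} = 4, a_{15} = 0, a_{16} = 4, a_{17} = 4, a_{18} = 8, a_{19} = 12, a_{20} = 0, a_{21} = 12, a_{22} = 12.
The sequence repeats with period 20.
(1567 - 1) mod 20 = 6, so a_{1567} = a_7 = 16.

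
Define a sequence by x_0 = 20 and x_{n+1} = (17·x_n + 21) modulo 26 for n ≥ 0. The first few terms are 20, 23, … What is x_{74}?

Computing terms: x_0 = 20, x_1 = 23, x_2 = 22, x_3 = 5, x_4 = 2, x_5 = 3, x_6 = 20.
The sequence repeats with period 6.
So x_{74} = x_{0 + ((74-0) mod 6)} = x_2 = 22.

22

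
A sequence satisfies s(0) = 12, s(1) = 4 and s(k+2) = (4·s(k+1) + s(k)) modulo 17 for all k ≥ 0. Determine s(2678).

11

s(0) = 12, s(1) = 4, s(2) = 11, s(3) = 14, s(4) = 16, s(5) = 10, s(6) = 5, s(7) = 13, s(8) = 6, s(9) = 3, s(10) = 1, s(11) = 7, s(12) = 12, s(13) = 4.
Since (s(12), s(13)) = (s(0), s(1)) = (12, 4) (two consecutive terms determine the rest), the sequence is periodic with period 12.
So s(2678) = s(0 + ((2678-0) mod 12)) = s(2) = 11.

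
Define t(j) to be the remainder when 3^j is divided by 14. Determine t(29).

5

We have t(0) = 1,  t(1) = 3,  t(2) = 9,  t(3) = 13,  t(4) = 11,  t(5) = 5,  t(6) = 1.
Since t(6) = t(0) = 1, the sequence is periodic with period 6.
(29 - 0) mod 6 = 5, so t(29) = t(5) = 5.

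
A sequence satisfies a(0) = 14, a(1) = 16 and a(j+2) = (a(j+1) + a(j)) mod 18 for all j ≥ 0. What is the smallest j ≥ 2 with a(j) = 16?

Listing terms: a(0) = 14; a(1) = 16; a(2) = 12; a(3) = 10; a(4) = 4; a(5) = 14; a(6) = 0; a(7) = 14; a(8) = 14; a(9) = 10; a(10) = 6; a(11) = 16; a(12) = 4; a(13) = 2; a(14) = 6; a(15) = 8; a(16) = 14; a(17) = 4; a(18) = 0; a(19) = 4; a(20) = 4; a(21) = 8; a(22) = 12; a(23) = 2; a(24) = 14; a(25) = 16.
The sequence repeats with period 24.
The value 16 first appears (with j ≥ 2) at a(11).

11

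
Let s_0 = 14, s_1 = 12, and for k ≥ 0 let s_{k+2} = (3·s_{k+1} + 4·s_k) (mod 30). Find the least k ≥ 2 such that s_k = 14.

10

We have s_0 = 14, s_1 = 12, s_2 = 2, s_3 = 24, s_4 = 20, s_5 = 6, s_6 = 8, s_7 = 18, s_8 = 26, s_9 = 0, s_{10} = 14, s_{11} = 12.
Since (s_{10}, s_{11}) = (s_0, s_1) = (14, 12) (two consecutive terms determine the rest), the sequence is periodic with period 10.
The value 14 next appears (with k ≥ 2) at s_{10}.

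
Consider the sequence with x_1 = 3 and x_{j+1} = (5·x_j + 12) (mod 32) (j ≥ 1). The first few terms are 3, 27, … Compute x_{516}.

Computing terms: x_1 = 3; x_2 = 27; x_3 = 19; x_4 = 11; x_5 = 3.
The sequence repeats with period 4.
So x_{516} = x_{1 + ((516-1) mod 4)} = x_4 = 11.

11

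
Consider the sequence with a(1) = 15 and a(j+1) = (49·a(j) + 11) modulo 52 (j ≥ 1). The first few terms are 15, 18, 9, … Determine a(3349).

15

a(1) = 15,  a(2) = 18,  a(3) = 9,  a(4) = 36,  a(5) = 7,  a(6) = 42,  a(7) = 41,  a(8) = 44,  a(9) = 35,  a(10) = 10,  a(11) = 33,  a(12) = 16,  a(13) = 15.
Since a(13) = a(1) = 15, the sequence is periodic with period 12.
(3349 - 1) mod 12 = 0, so a(3349) = a(1) = 15.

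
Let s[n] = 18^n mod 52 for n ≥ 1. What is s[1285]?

Computing terms: s[1] = 18, s[2] = 12, s[3] = 8, s[4] = 40, s[5] = 44, s[6] = 12.
Since s[6] = s[2] = 12, the sequence is eventually periodic: after a pre-period of length 1 it cycles with period 4.
For n ≥ 2, s[n] depends only on (n - 2) mod 4. (1285 - 2) mod 4 = 3, so s[1285] = s[5] = 44.

44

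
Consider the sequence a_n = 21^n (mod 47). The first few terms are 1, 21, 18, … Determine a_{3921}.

a_0 = 1,  a_1 = 21,  a_2 = 18,  a_3 = 2,  a_4 = 42,  a_5 = 36,  a_6 = 4,  a_7 = 37,  a_8 = 25,  a_9 = 8,  a_{10} = 27,  a_{11} = 3,  a_{12} = 16,  a_{13} = 7,  a_{14} = 6,  a_{15} = 32,  a_{16} = 14,  a_{17} = 12,  a_{18} = 17,  a_{19} = 28,  a_{20} = 24,  a_{21} = 34,  a_{22} = 9,  a_{23} = 1.
Since a_{23} = a_0 = 1, the sequence is periodic with period 23.
(3921 - 0) mod 23 = 11, so a_{3921} = a_{11} = 3.

3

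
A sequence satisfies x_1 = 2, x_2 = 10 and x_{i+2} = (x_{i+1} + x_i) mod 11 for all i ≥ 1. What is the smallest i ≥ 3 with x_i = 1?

3

x_1 = 2, x_2 = 10, x_3 = 1, x_4 = 0, x_5 = 1, x_6 = 1, x_7 = 2, x_8 = 3, x_9 = 5, x_{10} = 8, x_{11} = 2, x_{12} = 10.
Since (x_{11}, x_{12}) = (x_1, x_2) = (2, 10) (two consecutive terms determine the rest), the sequence is periodic with period 10.
The value 1 first appears (with i ≥ 3) at x_3.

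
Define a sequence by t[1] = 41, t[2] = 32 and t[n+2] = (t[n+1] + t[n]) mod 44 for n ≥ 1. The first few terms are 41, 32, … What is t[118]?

29

Computing terms: t[1] = 41, t[2] = 32, t[3] = 29, t[4] = 17, t[5] = 2, t[6] = 19, t[7] = 21, t[8] = 40, t[9] = 17, t[10] = 13, t[11] = 30, t[12] = 43, t[13] = 29, t[14] = 28, t[15] = 13, t[16] = 41, t[17] = 10, t[18] = 7, t[19] = 17, t[20] = 24, t[21] = 41, t[22] = 21, t[23] = 18, t[24] = 39, t[25] = 13, t[26] = 8, t[27] = 21, t[28] = 29, t[29] = 6, t[30] = 35, t[31] = 41, t[32] = 32.
Since (t[31], t[32]) = (t[1], t[2]) = (41, 32) (two consecutive terms determine the rest), the sequence is periodic with period 30.
(118 - 1) mod 30 = 27, so t[118] = t[28] = 29.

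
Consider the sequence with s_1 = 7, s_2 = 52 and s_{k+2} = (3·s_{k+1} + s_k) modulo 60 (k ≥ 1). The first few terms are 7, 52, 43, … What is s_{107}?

Computing terms: s_1 = 7,  s_2 = 52,  s_3 = 43,  s_4 = 1,  s_5 = 46,  s_6 = 19,  s_7 = 43,  s_8 = 28,  s_9 = 7,  s_{10} = 49,  s_{11} = 34,  s_{12} = 31,  s_{13} = 7,  s_{14} = 52.
The sequence repeats with period 12.
(107 - 1) mod 12 = 10, so s_{107} = s_{11} = 34.

34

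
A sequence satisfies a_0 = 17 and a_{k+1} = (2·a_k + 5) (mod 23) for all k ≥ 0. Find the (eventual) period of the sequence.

Computing terms: a_0 = 17,  a_1 = 16,  a_2 = 14,  a_3 = 10,  a_4 = 2,  a_5 = 9,  a_6 = 0,  a_7 = 5,  a_8 = 15,  a_9 = 12,  a_{10} = 6,  a_{11} = 17.
The sequence repeats with period 11.

11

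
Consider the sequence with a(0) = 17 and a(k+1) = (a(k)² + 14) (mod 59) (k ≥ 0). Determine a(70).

19

Computing terms: a(0) = 17,  a(1) = 8,  a(2) = 19,  a(3) = 21,  a(4) = 42,  a(5) = 8.
Since a(5) = a(1) = 8, the sequence is eventually periodic: after a pre-period of length 1 it cycles with period 4.
For k ≥ 1, a(k) depends only on (k - 1) mod 4. (70 - 1) mod 4 = 1, so a(70) = a(2) = 19.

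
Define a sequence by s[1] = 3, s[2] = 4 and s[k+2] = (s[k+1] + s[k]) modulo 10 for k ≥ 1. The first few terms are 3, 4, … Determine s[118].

s[1] = 3, s[2] = 4, s[3] = 7, s[4] = 1, s[5] = 8, s[6] = 9, s[7] = 7, s[8] = 6, s[9] = 3, s[10] = 9, s[11] = 2, s[12] = 1, s[13] = 3, s[14] = 4.
Since (s[13], s[14]) = (s[1], s[2]) = (3, 4) (two consecutive terms determine the rest), the sequence is periodic with period 12.
(118 - 1) mod 12 = 9, so s[118] = s[10] = 9.

9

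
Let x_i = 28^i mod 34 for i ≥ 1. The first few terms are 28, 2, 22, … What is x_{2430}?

26

Computing terms: x_1 = 28,  x_2 = 2,  x_3 = 22,  x_4 = 4,  x_5 = 10,  x_6 = 8,  x_7 = 20,  x_8 = 16,  x_9 = 6,  x_{10} = 32,  x_{11} = 12,  x_{12} = 30,  x_{13} = 24,  x_{14} = 26,  x_{15} = 14,  x_{16} = 18,  x_{17} = 28.
The sequence repeats with period 16.
So x_{2430} = x_{1 + ((2430-1) mod 16)} = x_{14} = 26.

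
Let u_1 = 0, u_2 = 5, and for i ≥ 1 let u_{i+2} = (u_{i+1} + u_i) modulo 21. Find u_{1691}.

2

Computing terms: u_1 = 0, u_2 = 5, u_3 = 5, u_4 = 10, u_5 = 15, u_6 = 4, u_7 = 19, u_8 = 2, u_9 = 0, u_{10} = 2, u_{11} = 2, u_{12} = 4, u_{13} = 6, u_{14} = 10, u_{15} = 16, u_{16} = 5, u_{17} = 0, u_{18} = 5.
Since (u_{17}, u_{18}) = (u_1, u_2) = (0, 5) (two consecutive terms determine the rest), the sequence is periodic with period 16.
So u_{1691} = u_{1 + ((1691-1) mod 16)} = u_{11} = 2.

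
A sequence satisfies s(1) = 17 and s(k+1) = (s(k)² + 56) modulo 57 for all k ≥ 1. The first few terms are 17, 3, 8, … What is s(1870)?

6

Listing terms: s(1) = 17; s(2) = 3; s(3) = 8; s(4) = 6; s(5) = 35; s(6) = 27; s(7) = 44; s(8) = 54; s(9) = 8.
Since s(9) = s(3) = 8, the sequence is eventually periodic: after a pre-period of length 2 it cycles with period 6.
For k ≥ 3, s(k) depends only on (k - 3) mod 6. (1870 - 3) mod 6 = 1, so s(1870) = s(4) = 6.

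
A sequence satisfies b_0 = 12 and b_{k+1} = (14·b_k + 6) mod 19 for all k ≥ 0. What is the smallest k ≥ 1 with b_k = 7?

We have b_0 = 12,  b_1 = 3,  b_2 = 10,  b_3 = 13,  b_4 = 17,  b_5 = 16,  b_6 = 2,  b_7 = 15,  b_8 = 7,  b_9 = 9,  b_{10} = 18,  b_{11} = 11,  b_{12} = 8,  b_{13} = 4,  b_{14} = 5,  b_{15} = 0,  b_{16} = 6,  b_{17} = 14,  b_{18} = 12.
Since b_{18} = b_0 = 12, the sequence is periodic with period 18.
The value 7 first appears (with k ≥ 1) at b_8.

8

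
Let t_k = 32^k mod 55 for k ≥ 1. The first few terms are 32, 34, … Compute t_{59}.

Computing terms: t_1 = 32,  t_2 = 34,  t_3 = 43,  t_4 = 1,  t_5 = 32.
Since t_5 = t_1 = 32, the sequence is periodic with period 4.
So t_{59} = t_{1 + ((59-1) mod 4)} = t_3 = 43.

43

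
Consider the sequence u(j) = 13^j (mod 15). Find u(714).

u(1) = 13; u(2) = 4; u(3) = 7; u(4) = 1; u(5) = 13.
Since u(5) = u(1) = 13, the sequence is periodic with period 4.
(714 - 1) mod 4 = 1, so u(714) = u(2) = 4.

4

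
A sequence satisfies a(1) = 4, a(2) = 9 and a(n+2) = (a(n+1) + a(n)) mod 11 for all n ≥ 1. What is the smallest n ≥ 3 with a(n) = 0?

Computing terms: a(1) = 4,  a(2) = 9,  a(3) = 2,  a(4) = 0,  a(5) = 2,  a(6) = 2,  a(7) = 4,  a(8) = 6,  a(9) = 10,  a(10) = 5,  a(11) = 4,  a(12) = 9.
The sequence repeats with period 10.
The value 0 first appears (with n ≥ 3) at a(4).

4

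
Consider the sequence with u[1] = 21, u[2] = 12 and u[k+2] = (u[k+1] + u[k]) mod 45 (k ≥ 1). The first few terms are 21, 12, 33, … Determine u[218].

21

Listing terms: u[1] = 21; u[2] = 12; u[3] = 33; u[4] = 0; u[5] = 33; u[6] = 33; u[7] = 21; u[8] = 9; u[9] = 30; u[10] = 39; u[11] = 24; u[12] = 18; u[13] = 42; u[14] = 15; u[15] = 12; u[16] = 27; u[17] = 39; u[18] = 21; u[19] = 15; u[20] = 36; u[21] = 6; u[22] = 42; u[23] = 3; u[24] = 0; u[25] = 3; u[26] = 3; u[27] = 6; u[28] = 9; u[29] = 15; u[30] = 24; u[31] = 39; u[32] = 18; u[33] = 12; u[34] = 30; u[35] = 42; u[36] = 27; u[37] = 24; u[38] = 6; u[39] = 30; u[40] = 36; u[41] = 21; u[42] = 12.
Since (u[41], u[42]) = (u[1], u[2]) = (21, 12) (two consecutive terms determine the rest), the sequence is periodic with period 40.
(218 - 1) mod 40 = 17, so u[218] = u[18] = 21.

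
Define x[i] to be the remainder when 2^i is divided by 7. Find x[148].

2

Listing terms: x[1] = 2,  x[2] = 4,  x[3] = 1,  x[4] = 2.
The sequence repeats with period 3.
So x[148] = x[1 + ((148-1) mod 3)] = x[1] = 2.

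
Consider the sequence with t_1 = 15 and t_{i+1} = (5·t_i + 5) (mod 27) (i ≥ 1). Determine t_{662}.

8

Listing terms: t_1 = 15; t_2 = 26; t_3 = 0; t_4 = 5; t_5 = 3; t_6 = 20; t_7 = 24; t_8 = 17; t_9 = 9; t_{10} = 23; t_{11} = 12; t_{12} = 11; t_{13} = 6; t_{14} = 8; t_{15} = 18; t_{16} = 14; t_{17} = 21; t_{18} = 2; t_{19} = 15.
The sequence repeats with period 18.
So t_{662} = t_{1 + ((662-1) mod 18)} = t_{14} = 8.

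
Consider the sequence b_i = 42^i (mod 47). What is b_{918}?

32

Listing terms: b_1 = 42, b_2 = 25, b_3 = 16, b_4 = 14, b_5 = 24, b_6 = 21, b_7 = 36, b_8 = 8, b_9 = 7, b_{10} = 12, b_{11} = 34, b_{12} = 18, b_{13} = 4, b_{14} = 27, b_{15} = 6, b_{16} = 17, b_{17} = 9, b_{18} = 2, b_{19} = 37, b_{20} = 3, b_{21} = 32, b_{22} = 28, b_{23} = 1, b_{24} = 42.
Since b_{24} = b_1 = 42, the sequence is periodic with period 23.
So b_{918} = b_{1 + ((918-1) mod 23)} = b_{21} = 32.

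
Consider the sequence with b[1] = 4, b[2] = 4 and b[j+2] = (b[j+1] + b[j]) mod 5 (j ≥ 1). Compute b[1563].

3

b[1] = 4, b[2] = 4, b[3] = 3, b[4] = 2, b[5] = 0, b[6] = 2, b[7] = 2, b[8] = 4, b[9] = 1, b[10] = 0, b[11] = 1, b[12] = 1, b[13] = 2, b[14] = 3, b[15] = 0, b[16] = 3, b[17] = 3, b[18] = 1, b[19] = 4, b[20] = 0, b[21] = 4, b[22] = 4.
Since (b[21], b[22]) = (b[1], b[2]) = (4, 4) (two consecutive terms determine the rest), the sequence is periodic with period 20.
(1563 - 1) mod 20 = 2, so b[1563] = b[3] = 3.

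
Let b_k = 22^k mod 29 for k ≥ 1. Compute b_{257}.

We have b_1 = 22,  b_2 = 20,  b_3 = 5,  b_4 = 23,  b_5 = 13,  b_6 = 25,  b_7 = 28,  b_8 = 7,  b_9 = 9,  b_{10} = 24,  b_{11} = 6,  b_{12} = 16,  b_{13} = 4,  b_{14} = 1,  b_{15} = 22.
The sequence repeats with period 14.
So b_{257} = b_{1 + ((257-1) mod 14)} = b_5 = 13.

13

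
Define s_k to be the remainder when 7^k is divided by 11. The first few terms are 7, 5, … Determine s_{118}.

Listing terms: s_1 = 7; s_2 = 5; s_3 = 2; s_4 = 3; s_5 = 10; s_6 = 4; s_7 = 6; s_8 = 9; s_9 = 8; s_{10} = 1; s_{11} = 7.
Since s_{11} = s_1 = 7, the sequence is periodic with period 10.
(118 - 1) mod 10 = 7, so s_{118} = s_8 = 9.

9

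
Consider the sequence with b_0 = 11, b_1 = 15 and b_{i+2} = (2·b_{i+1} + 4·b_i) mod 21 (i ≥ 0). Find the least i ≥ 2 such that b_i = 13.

We have b_0 = 11, b_1 = 15, b_2 = 11, b_3 = 19, b_4 = 19, b_5 = 9, b_6 = 10, b_7 = 14, b_8 = 5, b_9 = 3, b_{10} = 5, b_{11} = 1, b_{12} = 1, b_{13} = 6, b_{14} = 16, b_{15} = 14, b_{16} = 8, b_{17} = 9, b_{18} = 8, b_{19} = 10, b_{20} = 10, b_{21} = 18, b_{22} = 13, b_{23} = 14, b_{24} = 17, b_{25} = 6, b_{26} = 17, b_{27} = 16, b_{28} = 16, b_{29} = 12, b_{30} = 4, b_{31} = 14, b_{32} = 2, b_{33} = 18, b_{34} = 2, b_{35} = 13, b_{36} = 13, b_{37} = 15, b_{38} = 19, b_{39} = 14, b_{40} = 20, b_{41} = 12, b_{42} = 20, b_{43} = 4, b_{44} = 4, b_{45} = 3, b_{46} = 1, b_{47} = 14, b_{48} = 11, b_{49} = 15.
Since (b_{48}, b_{49}) = (b_0, b_1) = (11, 15) (two consecutive terms determine the rest), the sequence is periodic with period 48.
The value 13 first appears (with i ≥ 2) at b_{22}.

22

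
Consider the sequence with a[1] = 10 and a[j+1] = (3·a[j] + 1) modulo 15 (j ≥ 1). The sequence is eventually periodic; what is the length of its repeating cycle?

4

a[1] = 10; a[2] = 1; a[3] = 4; a[4] = 13; a[5] = 10.
The sequence repeats with period 4.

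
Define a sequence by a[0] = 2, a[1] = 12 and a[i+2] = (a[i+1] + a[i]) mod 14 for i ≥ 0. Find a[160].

2

We have a[0] = 2, a[1] = 12, a[2] = 0, a[3] = 12, a[4] = 12, a[5] = 10, a[6] = 8, a[7] = 4, a[8] = 12, a[9] = 2, a[10] = 0, a[11] = 2, a[12] = 2, a[13] = 4, a[14] = 6, a[15] = 10, a[16] = 2, a[17] = 12.
The sequence repeats with period 16.
(160 - 0) mod 16 = 0, so a[160] = a[0] = 2.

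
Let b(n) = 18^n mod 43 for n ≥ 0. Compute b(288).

21

Computing terms: b(0) = 1, b(1) = 18, b(2) = 23, b(3) = 27, b(4) = 13, b(5) = 19, b(6) = 41, b(7) = 7, b(8) = 40, b(9) = 32, b(10) = 17, b(11) = 5, b(12) = 4, b(13) = 29, b(14) = 6, b(15) = 22, b(16) = 9, b(17) = 33, b(18) = 35, b(19) = 28, b(20) = 31, b(21) = 42, b(22) = 25, b(23) = 20, b(24) = 16, b(25) = 30, b(26) = 24, b(27) = 2, b(28) = 36, b(29) = 3, b(30) = 11, b(31) = 26, b(32) = 38, b(33) = 39, b(34) = 14, b(35) = 37, b(36) = 21, b(37) = 34, b(38) = 10, b(39) = 8, b(40) = 15, b(41) = 12, b(42) = 1.
The sequence repeats with period 42.
(288 - 0) mod 42 = 36, so b(288) = b(36) = 21.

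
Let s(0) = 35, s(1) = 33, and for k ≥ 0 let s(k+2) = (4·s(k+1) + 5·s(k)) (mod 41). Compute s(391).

29

Listing terms: s(0) = 35; s(1) = 33; s(2) = 20; s(3) = 40; s(4) = 14; s(5) = 10; s(6) = 28; s(7) = 39; s(8) = 9; s(9) = 26; s(10) = 26; s(11) = 29; s(12) = 0; s(13) = 22; s(14) = 6; s(15) = 11; s(16) = 33; s(17) = 23; s(18) = 11; s(19) = 36; s(20) = 35; s(21) = 33.
Since (s(20), s(21)) = (s(0), s(1)) = (35, 33) (two consecutive terms determine the rest), the sequence is periodic with period 20.
So s(391) = s(0 + ((391-0) mod 20)) = s(11) = 29.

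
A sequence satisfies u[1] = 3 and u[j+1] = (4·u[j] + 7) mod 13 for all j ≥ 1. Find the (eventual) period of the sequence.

We have u[1] = 3,  u[2] = 6,  u[3] = 5,  u[4] = 1,  u[5] = 11,  u[6] = 12,  u[7] = 3.
The sequence repeats with period 6.

6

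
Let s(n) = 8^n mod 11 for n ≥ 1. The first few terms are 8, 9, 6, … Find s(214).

Listing terms: s(1) = 8; s(2) = 9; s(3) = 6; s(4) = 4; s(5) = 10; s(6) = 3; s(7) = 2; s(8) = 5; s(9) = 7; s(10) = 1; s(11) = 8.
Since s(11) = s(1) = 8, the sequence is periodic with period 10.
(214 - 1) mod 10 = 3, so s(214) = s(4) = 4.

4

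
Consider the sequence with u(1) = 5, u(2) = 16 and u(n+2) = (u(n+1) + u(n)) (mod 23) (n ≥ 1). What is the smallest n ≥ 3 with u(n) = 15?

u(1) = 5, u(2) = 16, u(3) = 21, u(4) = 14, u(5) = 12, u(6) = 3, u(7) = 15, u(8) = 18, u(9) = 10, u(10) = 5, u(11) = 15, u(12) = 20, u(13) = 12, u(14) = 9, u(15) = 21, u(16) = 7, u(17) = 5, u(18) = 12, u(19) = 17, u(20) = 6, u(21) = 0, u(22) = 6, u(23) = 6, u(24) = 12, u(25) = 18, u(26) = 7, u(27) = 2, u(28) = 9, u(29) = 11, u(30) = 20, u(31) = 8, u(32) = 5, u(33) = 13, u(34) = 18, u(35) = 8, u(36) = 3, u(37) = 11, u(38) = 14, u(39) = 2, u(40) = 16, u(41) = 18, u(42) = 11, u(43) = 6, u(44) = 17, u(45) = 0, u(46) = 17, u(47) = 17, u(48) = 11, u(49) = 5, u(50) = 16.
The sequence repeats with period 48.
The value 15 first appears (with n ≥ 3) at u(7).

7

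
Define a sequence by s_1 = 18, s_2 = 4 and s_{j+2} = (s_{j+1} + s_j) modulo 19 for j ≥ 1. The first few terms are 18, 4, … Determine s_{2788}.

s_1 = 18; s_2 = 4; s_3 = 3; s_4 = 7; s_5 = 10; s_6 = 17; s_7 = 8; s_8 = 6; s_9 = 14; s_{10} = 1; s_{11} = 15; s_{12} = 16; s_{13} = 12; s_{14} = 9; s_{15} = 2; s_{16} = 11; s_{17} = 13; s_{18} = 5; s_{19} = 18; s_{20} = 4.
The sequence repeats with period 18.
(2788 - 1) mod 18 = 15, so s_{2788} = s_{16} = 11.

11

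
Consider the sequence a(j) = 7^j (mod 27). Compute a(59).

Listing terms: a(1) = 7, a(2) = 22, a(3) = 19, a(4) = 25, a(5) = 13, a(6) = 10, a(7) = 16, a(8) = 4, a(9) = 1, a(10) = 7.
Since a(10) = a(1) = 7, the sequence is periodic with period 9.
(59 - 1) mod 9 = 4, so a(59) = a(5) = 13.

13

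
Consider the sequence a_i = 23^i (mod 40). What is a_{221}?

Listing terms: a_0 = 1; a_1 = 23; a_2 = 9; a_3 = 7; a_4 = 1.
Since a_4 = a_0 = 1, the sequence is periodic with period 4.
(221 - 0) mod 4 = 1, so a_{221} = a_1 = 23.

23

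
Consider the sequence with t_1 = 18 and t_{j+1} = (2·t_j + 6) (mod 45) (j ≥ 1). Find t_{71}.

Listing terms: t_1 = 18, t_2 = 42, t_3 = 0, t_4 = 6, t_5 = 18.
Since t_5 = t_1 = 18, the sequence is periodic with period 4.
(71 - 1) mod 4 = 2, so t_{71} = t_3 = 0.

0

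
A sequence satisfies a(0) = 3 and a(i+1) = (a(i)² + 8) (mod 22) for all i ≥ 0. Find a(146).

11

Listing terms: a(0) = 3,  a(1) = 17,  a(2) = 11,  a(3) = 19,  a(4) = 17.
Since a(4) = a(1) = 17, the sequence is eventually periodic: after a pre-period of length 1 it cycles with period 3.
For i ≥ 1, a(i) depends only on (i - 1) mod 3. (146 - 1) mod 3 = 1, so a(146) = a(2) = 11.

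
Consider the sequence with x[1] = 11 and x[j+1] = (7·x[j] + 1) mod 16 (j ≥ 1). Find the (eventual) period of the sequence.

Computing terms: x[1] = 11, x[2] = 14, x[3] = 3, x[4] = 6, x[5] = 11.
The sequence repeats with period 4.

4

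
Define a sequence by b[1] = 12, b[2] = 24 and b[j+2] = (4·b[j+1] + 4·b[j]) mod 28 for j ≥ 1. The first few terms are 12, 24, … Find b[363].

Computing terms: b[1] = 12, b[2] = 24, b[3] = 4, b[4] = 0, b[5] = 16, b[6] = 8, b[7] = 12, b[8] = 24.
The sequence repeats with period 6.
So b[363] = b[1 + ((363-1) mod 6)] = b[3] = 4.

4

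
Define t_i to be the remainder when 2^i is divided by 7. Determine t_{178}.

t_0 = 1,  t_1 = 2,  t_2 = 4,  t_3 = 1.
The sequence repeats with period 3.
(178 - 0) mod 3 = 1, so t_{178} = t_1 = 2.

2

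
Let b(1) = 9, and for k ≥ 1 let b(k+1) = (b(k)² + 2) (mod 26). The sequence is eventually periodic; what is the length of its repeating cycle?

4

b(1) = 9; b(2) = 5; b(3) = 1; b(4) = 3; b(5) = 11; b(6) = 19; b(7) = 25; b(8) = 3.
Since b(8) = b(4) = 3, the sequence is eventually periodic: after a pre-period of length 3 it cycles with period 4.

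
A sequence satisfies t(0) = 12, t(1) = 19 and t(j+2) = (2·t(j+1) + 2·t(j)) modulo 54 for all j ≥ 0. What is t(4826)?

44

Listing terms: t(0) = 12,  t(1) = 19,  t(2) = 8,  t(3) = 0,  t(4) = 16,  t(5) = 32,  t(6) = 42,  t(7) = 40,  t(8) = 2,  t(9) = 30,  t(10) = 10,  t(11) = 26,  t(12) = 18,  t(13) = 34,  t(14) = 50,  t(15) = 6,  t(16) = 4,  t(17) = 20,  t(18) = 48,  t(19) = 28,  t(20) = 44,  t(21) = 36,  t(22) = 52,  t(23) = 14,  t(24) = 24,  t(25) = 22,  t(26) = 38,  t(27) = 12,  t(28) = 46,  t(29) = 8,  t(30) = 0.
Since (t(29), t(30)) = (t(2), t(3)) = (8, 0) (two consecutive terms determine the rest), the sequence is eventually periodic: after a pre-period of length 2 it cycles with period 27.
For j ≥ 2, t(j) depends only on (j - 2) mod 27. (4826 - 2) mod 27 = 18, so t(4826) = t(20) = 44.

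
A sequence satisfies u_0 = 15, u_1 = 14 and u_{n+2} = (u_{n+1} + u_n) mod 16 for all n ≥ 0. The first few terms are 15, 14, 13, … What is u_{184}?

8

Listing terms: u_0 = 15, u_1 = 14, u_2 = 13, u_3 = 11, u_4 = 8, u_5 = 3, u_6 = 11, u_7 = 14, u_8 = 9, u_9 = 7, u_{10} = 0, u_{11} = 7, u_{12} = 7, u_{13} = 14, u_{14} = 5, u_{15} = 3, u_{16} = 8, u_{17} = 11, u_{18} = 3, u_{19} = 14, u_{20} = 1, u_{21} = 15, u_{22} = 0, u_{23} = 15, u_{24} = 15, u_{25} = 14.
Since (u_{24}, u_{25}) = (u_0, u_1) = (15, 14) (two consecutive terms determine the rest), the sequence is periodic with period 24.
(184 - 0) mod 24 = 16, so u_{184} = u_{16} = 8.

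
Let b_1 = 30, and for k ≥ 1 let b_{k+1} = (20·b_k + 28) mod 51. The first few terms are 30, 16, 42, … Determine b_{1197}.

Listing terms: b_1 = 30; b_2 = 16; b_3 = 42; b_4 = 1; b_5 = 48; b_6 = 19; b_7 = 0; b_8 = 28; b_9 = 27; b_{10} = 7; b_{11} = 15; b_{12} = 22; b_{13} = 9; b_{14} = 4; b_{15} = 6; b_{16} = 46; b_{17} = 30.
Since b_{17} = b_1 = 30, the sequence is periodic with period 16.
So b_{1197} = b_{1 + ((1197-1) mod 16)} = b_{13} = 9.

9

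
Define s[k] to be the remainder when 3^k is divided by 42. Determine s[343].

We have s[1] = 3; s[2] = 9; s[3] = 27; s[4] = 39; s[5] = 33; s[6] = 15; s[7] = 3.
Since s[7] = s[1] = 3, the sequence is periodic with period 6.
(343 - 1) mod 6 = 0, so s[343] = s[1] = 3.

3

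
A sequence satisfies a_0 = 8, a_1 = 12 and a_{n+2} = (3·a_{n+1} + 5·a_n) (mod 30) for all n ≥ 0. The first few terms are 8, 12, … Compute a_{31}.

18

a_0 = 8,  a_1 = 12,  a_2 = 16,  a_3 = 18,  a_4 = 14,  a_5 = 12,  a_6 = 16.
Since (a_5, a_6) = (a_1, a_2) = (12, 16) (two consecutive terms determine the rest), the sequence is eventually periodic: after a pre-period of length 1 it cycles with period 4.
For n ≥ 1, a_n depends only on (n - 1) mod 4. (31 - 1) mod 4 = 2, so a_{31} = a_3 = 18.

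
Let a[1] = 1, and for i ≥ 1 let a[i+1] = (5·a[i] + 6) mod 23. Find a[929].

20

We have a[1] = 1; a[2] = 11; a[3] = 15; a[4] = 12; a[5] = 20; a[6] = 14; a[7] = 7; a[8] = 18; a[9] = 4; a[10] = 3; a[11] = 21; a[12] = 19; a[13] = 9; a[14] = 5; a[15] = 8; a[16] = 0; a[17] = 6; a[18] = 13; a[19] = 2; a[20] = 16; a[21] = 17; a[22] = 22; a[23] = 1.
Since a[23] = a[1] = 1, the sequence is periodic with period 22.
So a[929] = a[1 + ((929-1) mod 22)] = a[5] = 20.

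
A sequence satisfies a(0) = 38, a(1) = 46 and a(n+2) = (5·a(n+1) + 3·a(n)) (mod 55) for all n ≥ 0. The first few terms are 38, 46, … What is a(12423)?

Computing terms: a(0) = 38,  a(1) = 46,  a(2) = 14,  a(3) = 43,  a(4) = 37,  a(5) = 39,  a(6) = 31,  a(7) = 52,  a(8) = 23,  a(9) = 51,  a(10) = 49,  a(11) = 13,  a(12) = 47,  a(13) = 54,  a(14) = 26,  a(15) = 17,  a(16) = 53,  a(17) = 41,  a(18) = 34,  a(19) = 18,  a(20) = 27,  a(21) = 24,  a(22) = 36,  a(23) = 32,  a(24) = 48,  a(25) = 6,  a(26) = 9,  a(27) = 8,  a(28) = 12,  a(29) = 29,  a(30) = 16,  a(31) = 2,  a(32) = 3,  a(33) = 21,  a(34) = 4,  a(35) = 28,  a(36) = 42,  a(37) = 19,  a(38) = 1,  a(39) = 7,  a(40) = 38,  a(41) = 46.
Since (a(40), a(41)) = (a(0), a(1)) = (38, 46) (two consecutive terms determine the rest), the sequence is periodic with period 40.
(12423 - 0) mod 40 = 23, so a(12423) = a(23) = 32.

32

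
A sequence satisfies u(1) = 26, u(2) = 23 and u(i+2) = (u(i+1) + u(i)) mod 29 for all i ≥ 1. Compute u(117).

5

We have u(1) = 26, u(2) = 23, u(3) = 20, u(4) = 14, u(5) = 5, u(6) = 19, u(7) = 24, u(8) = 14, u(9) = 9, u(10) = 23, u(11) = 3, u(12) = 26, u(13) = 0, u(14) = 26, u(15) = 26, u(16) = 23.
Since (u(15), u(16)) = (u(1), u(2)) = (26, 23) (two consecutive terms determine the rest), the sequence is periodic with period 14.
(117 - 1) mod 14 = 4, so u(117) = u(5) = 5.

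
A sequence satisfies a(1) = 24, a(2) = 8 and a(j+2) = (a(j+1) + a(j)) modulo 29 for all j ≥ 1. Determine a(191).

a(1) = 24,  a(2) = 8,  a(3) = 3,  a(4) = 11,  a(5) = 14,  a(6) = 25,  a(7) = 10,  a(8) = 6,  a(9) = 16,  a(10) = 22,  a(11) = 9,  a(12) = 2,  a(13) = 11,  a(14) = 13,  a(15) = 24,  a(16) = 8.
Since (a(15), a(16)) = (a(1), a(2)) = (24, 8) (two consecutive terms determine the rest), the sequence is periodic with period 14.
(191 - 1) mod 14 = 8, so a(191) = a(9) = 16.

16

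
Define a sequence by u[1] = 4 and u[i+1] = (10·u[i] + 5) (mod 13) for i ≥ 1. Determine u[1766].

6

Computing terms: u[1] = 4, u[2] = 6, u[3] = 0, u[4] = 5, u[5] = 3, u[6] = 9, u[7] = 4.
Since u[7] = u[1] = 4, the sequence is periodic with period 6.
So u[1766] = u[1 + ((1766-1) mod 6)] = u[2] = 6.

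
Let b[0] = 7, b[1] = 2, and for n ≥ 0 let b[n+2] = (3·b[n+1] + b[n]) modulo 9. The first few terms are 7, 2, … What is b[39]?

5

We have b[0] = 7, b[1] = 2, b[2] = 4, b[3] = 5, b[4] = 1, b[5] = 8, b[6] = 7, b[7] = 2.
The sequence repeats with period 6.
So b[39] = b[0 + ((39-0) mod 6)] = b[3] = 5.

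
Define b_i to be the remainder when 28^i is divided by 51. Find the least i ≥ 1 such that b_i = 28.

1

b_0 = 1,  b_1 = 28,  b_2 = 19,  b_3 = 22,  b_4 = 4,  b_5 = 10,  b_6 = 25,  b_7 = 37,  b_8 = 16,  b_9 = 40,  b_{10} = 49,  b_{11} = 46,  b_{12} = 13,  b_{13} = 7,  b_{14} = 43,  b_{15} = 31,  b_{16} = 1.
The sequence repeats with period 16.
The value 28 first appears (with i ≥ 1) at b_1.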